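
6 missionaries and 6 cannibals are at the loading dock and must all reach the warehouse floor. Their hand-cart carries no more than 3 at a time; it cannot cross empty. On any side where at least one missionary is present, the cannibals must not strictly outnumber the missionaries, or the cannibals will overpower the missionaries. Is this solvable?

No

Following every safe sequence of crossings from the start, the most of the 12 that can be at the warehouse floor as the hand-cart arrives there on crossings 1, 3, 5 is 3, 5, 6 respectively; the best ever achieved is 6 of 12.
From crossing 7 on, no configuration arises that was not already reachable earlier: only 17 distinct safe configurations (who is on which side, and where the hand-cart is) can ever be reached, none of them has everyone across, and every continuation just revisits them. They are: 0 missionaries + 0 cannibals across (hand-cart back at the start); 0 missionaries + 1 cannibal across (hand-cart there); 0 missionaries + 1 cannibal across (hand-cart back at the start); 0 missionaries + 2 cannibals across (hand-cart there); 0 missionaries + 2 cannibals across (hand-cart back at the start); 0 missionaries + 3 cannibals across (hand-cart there); 0 missionaries + 3 cannibals across (hand-cart back at the start); 0 missionaries + 4 cannibals across (hand-cart there); 0 missionaries + 4 cannibals across (hand-cart back at the start); 0 missionaries + 5 cannibals across (hand-cart there); 0 missionaries + 5 cannibals across (hand-cart back at the start); 0 missionaries + 6 cannibals across (hand-cart there); 1 missionary + 1 cannibal across (hand-cart there); 1 missionary + 1 cannibal across (hand-cart back at the start); 2 missionaries + 2 cannibals across (hand-cart there); 2 missionaries + 2 cannibals across (hand-cart back at the start); 3 missionaries + 3 cannibals across (hand-cart there). So no valid plan exists.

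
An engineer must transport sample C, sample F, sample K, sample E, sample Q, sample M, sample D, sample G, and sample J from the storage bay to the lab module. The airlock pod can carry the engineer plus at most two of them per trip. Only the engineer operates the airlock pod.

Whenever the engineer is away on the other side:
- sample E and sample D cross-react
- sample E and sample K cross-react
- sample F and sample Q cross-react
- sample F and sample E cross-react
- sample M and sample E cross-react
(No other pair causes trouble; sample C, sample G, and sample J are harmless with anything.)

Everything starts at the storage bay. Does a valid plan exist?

1. Engineer goes to the lab module with sample E and sample F.
2. Engineer goes back to the storage bay with sample F.
3. Engineer goes to the lab module with sample C and sample F.
4. Engineer goes back to the storage bay with sample F.
5. Engineer goes to the lab module with sample F and sample K.
6. Engineer goes back to the storage bay with sample E.
7. Engineer goes to the lab module with sample D and sample M.
8. Engineer goes back to the storage bay alone.
9. Engineer goes to the lab module with sample G and sample J.
10. Engineer goes back to the storage bay alone.
11. Engineer goes to the lab module with sample E and sample Q.

Yes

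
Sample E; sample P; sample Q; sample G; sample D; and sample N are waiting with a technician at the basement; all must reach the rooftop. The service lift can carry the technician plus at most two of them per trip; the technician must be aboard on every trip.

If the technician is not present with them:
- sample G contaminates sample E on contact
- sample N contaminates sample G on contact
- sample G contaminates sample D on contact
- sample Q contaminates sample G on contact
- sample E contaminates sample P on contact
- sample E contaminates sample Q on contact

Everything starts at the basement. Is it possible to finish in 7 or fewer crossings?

No

Counting alone: the technician can take at most 2 across per trip to the rooftop, so moving all 6 needs at least 3 loaded trips out, with a return between consecutive ones — at least 5 crossings.
The safety rule pushes this higher. Following every safe sequence of crossings, the most of the 6 that can be at the rooftop as the service lift arrives there on crossings 5, 7 is 4, 5 respectively — never all 6.
So the move cannot be finished within 7 crossings. (The shortest complete plan takes 9:)
1. Technician goes to the rooftop with sample E and sample G.
2. Technician goes back to the basement with sample E.
3. Technician goes to the rooftop with sample E and sample P.
4. Technician goes back to the basement with sample E.
5. Technician goes to the rooftop with sample D and sample Q.
6. Technician goes back to the basement with sample G.
7. Technician goes to the rooftop with sample E and sample N.
8. Technician goes back to the basement with sample E.
9. Technician goes to the rooftop with sample E and sample G.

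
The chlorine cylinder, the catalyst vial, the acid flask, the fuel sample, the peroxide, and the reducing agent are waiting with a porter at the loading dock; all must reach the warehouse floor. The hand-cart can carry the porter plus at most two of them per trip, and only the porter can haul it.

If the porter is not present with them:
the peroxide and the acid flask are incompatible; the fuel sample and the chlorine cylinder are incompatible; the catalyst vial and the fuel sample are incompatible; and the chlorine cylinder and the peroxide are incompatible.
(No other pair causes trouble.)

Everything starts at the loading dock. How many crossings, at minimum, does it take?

Counting alone: the porter can take at most 2 across per trip to the warehouse floor, so moving all 6 needs at least 3 loaded trips out, with a return between consecutive ones — at least 5 crossings.
The safety rule pushes this higher. Following every safe sequence of crossings, the most of the 6 that can be at the warehouse floor as the hand-cart arrives there on crossing 5 is 5 — never all 6.
So no plan with fewer than 7 crossings exists, and this one achieves 7:
1. Porter goes to the warehouse floor with the fuel sample and the peroxide.
2. Porter goes back to the loading dock alone.
3. Porter goes to the warehouse floor with the catalyst vial and the chlorine cylinder.
4. Porter goes back to the loading dock with the fuel sample and the peroxide.
5. Porter goes to the warehouse floor with the acid flask and the reducing agent.
6. Porter goes back to the loading dock alone.
7. Porter goes to the warehouse floor with the fuel sample and the peroxide.

7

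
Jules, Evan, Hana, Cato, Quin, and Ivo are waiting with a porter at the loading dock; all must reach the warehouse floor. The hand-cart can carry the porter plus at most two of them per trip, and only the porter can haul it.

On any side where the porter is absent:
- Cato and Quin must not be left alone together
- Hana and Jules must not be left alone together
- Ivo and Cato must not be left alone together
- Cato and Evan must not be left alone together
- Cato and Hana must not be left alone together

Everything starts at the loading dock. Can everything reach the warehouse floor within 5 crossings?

No

Counting alone: the porter can take at most 2 across per trip to the warehouse floor, so moving all 6 needs at least 3 loaded trips out, with a return between consecutive ones — at least 5 crossings.
The safety rule pushes this higher. Following every safe sequence of crossings, the most of the 6 that can be at the warehouse floor as the hand-cart arrives there on crossing 5 is 5 — never all 6.
So the move cannot be finished within 5 crossings. (The shortest complete plan takes 7:)
1. Porter goes to the warehouse floor with Cato and Jules.  [the loading dock: Evan, Hana, Ivo, Quin | the warehouse floor: Cato, Jules]
2. Porter goes back to the loading dock alone.  [the loading dock: Evan, Hana, Ivo, Quin | the warehouse floor: Cato, Jules]
3. Porter goes to the warehouse floor with Evan and Hana.  [the loading dock: Ivo, Quin | the warehouse floor: Cato, Evan, Hana, Jules]
4. Porter goes back to the loading dock with Cato and Jules.  [the loading dock: Cato, Ivo, Jules, Quin | the warehouse floor: Evan, Hana]
5. Porter goes to the warehouse floor with Ivo and Quin.  [the loading dock: Cato, Jules | the warehouse floor: Evan, Hana, Ivo, Quin]
6. Porter goes back to the loading dock alone.  [the loading dock: Cato, Jules | the warehouse floor: Evan, Hana, Ivo, Quin]
7. Porter goes to the warehouse floor with Cato and Jules.  [the loading dock: — | the warehouse floor: Cato, Evan, Hana, Ivo, Jules, Quin]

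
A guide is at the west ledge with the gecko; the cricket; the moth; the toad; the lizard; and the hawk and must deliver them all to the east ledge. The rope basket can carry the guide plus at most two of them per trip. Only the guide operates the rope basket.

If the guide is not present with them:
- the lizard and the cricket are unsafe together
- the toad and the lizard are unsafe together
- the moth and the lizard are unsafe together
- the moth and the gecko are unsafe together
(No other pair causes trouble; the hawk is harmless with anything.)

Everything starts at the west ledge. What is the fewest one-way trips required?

7

Counting alone: the guide can take at most 2 across per trip to the east ledge, so moving all 6 needs at least 3 loaded trips out, with a return between consecutive ones — at least 5 crossings.
The safety rule pushes this higher. Following every safe sequence of crossings, the most of the 6 that can be at the east ledge as the rope basket arrives there on crossing 5 is 5 — never all 6.
So no plan with fewer than 7 crossings exists, and this one achieves 7:
1. Guide goes to the east ledge with the gecko and the lizard.
2. Guide goes back to the west ledge alone.
3. Guide goes to the east ledge with the hawk.
4. Guide goes back to the west ledge alone.
5. Guide goes to the east ledge with the cricket and the toad.
6. Guide goes back to the west ledge with the lizard.
7. Guide goes to the east ledge with the lizard and the moth.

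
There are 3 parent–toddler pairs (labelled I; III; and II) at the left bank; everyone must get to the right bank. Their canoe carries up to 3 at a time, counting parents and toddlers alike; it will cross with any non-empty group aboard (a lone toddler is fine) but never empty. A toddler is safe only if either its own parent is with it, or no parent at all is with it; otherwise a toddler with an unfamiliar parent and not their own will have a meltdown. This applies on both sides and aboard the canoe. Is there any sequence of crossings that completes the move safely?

Yes

1. parent I and toddler I cross → the right bank.
2. parent I crosses ← the left bank.
3. parent I, parent II, and parent III cross → the right bank.
4. toddler I crosses ← the left bank.
5. toddler I, toddler II, and toddler III cross → the right bank.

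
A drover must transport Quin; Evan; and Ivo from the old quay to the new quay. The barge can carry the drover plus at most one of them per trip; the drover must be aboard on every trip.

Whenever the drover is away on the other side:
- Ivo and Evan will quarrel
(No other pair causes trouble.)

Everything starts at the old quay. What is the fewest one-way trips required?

5

Counting alone: the drover can take at most 1 across per trip to the new quay, so moving all 3 needs at least 3 loaded trips out, with a return between consecutive ones — at least 5 crossings.
The plan below uses exactly 5 crossings, so it is optimal:
1. Drover goes to the new quay with Evan.
2. Drover goes back to the old quay alone.
3. Drover goes to the new quay with Quin.
4. Drover goes back to the old quay alone.
5. Drover goes to the new quay with Ivo.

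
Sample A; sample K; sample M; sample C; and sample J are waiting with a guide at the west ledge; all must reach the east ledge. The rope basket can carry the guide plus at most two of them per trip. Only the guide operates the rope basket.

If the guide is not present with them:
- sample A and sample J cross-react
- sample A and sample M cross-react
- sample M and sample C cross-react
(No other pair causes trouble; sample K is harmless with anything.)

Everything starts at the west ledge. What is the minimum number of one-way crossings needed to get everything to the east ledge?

Counting alone: the guide can take at most 2 across per trip to the east ledge, so moving all 5 needs at least 3 loaded trips out, with a return between consecutive ones — at least 5 crossings.
The plan below uses exactly 5 crossings, so it is optimal:
1. Guide goes to the east ledge with sample A and sample M.
2. Guide goes back to the west ledge with sample A.
3. Guide goes to the east ledge with sample J and sample K.
4. Guide goes back to the west ledge alone.
5. Guide goes to the east ledge with sample A and sample C.

5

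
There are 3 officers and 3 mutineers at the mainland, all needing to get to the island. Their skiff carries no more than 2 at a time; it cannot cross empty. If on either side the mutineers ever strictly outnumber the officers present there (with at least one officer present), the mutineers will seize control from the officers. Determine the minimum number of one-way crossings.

Counting alone: each trip to the island takes at most 2 across and each return brings at least 1 back, so after t trips out (and t−1 returns) at most 2t − (t−1) of the 6 are across; that first reaches 6 at t = 5, so at least 9 crossings are needed.
The safety rule pushes this higher. Following every safe sequence of crossings, the most of the 6 that can be at the island as the skiff arrives there on crossing 9 is 5 — never all 6.
So no plan with fewer than 11 crossings exists, and this one achieves 11:
1. 2 mutineers → the island.  (the mainland: 3O 1M; the island: 0O 2M)
2. 1 mutineer ← the mainland.  (the mainland: 3O 2M; the island: 0O 1M)
3. 2 mutineers → the island.  (the mainland: 3O 0M; the island: 0O 3M)
4. 1 mutineer ← the mainland.  (the mainland: 3O 1M; the island: 0O 2M)
5. 2 officers → the island.  (the mainland: 1O 1M; the island: 2O 2M)
6. 1 officer and 1 mutineer ← the mainland.  (the mainland: 2O 2M; the island: 1O 1M)
7. 2 officers → the island.  (the mainland: 0O 2M; the island: 3O 1M)
8. 1 mutineer ← the mainland.  (the mainland: 0O 3M; the island: 3O 0M)
9. 2 mutineers → the island.  (the mainland: 0O 1M; the island: 3O 2M)
10. 1 mutineer ← the mainland.  (the mainland: 0O 2M; the island: 3O 1M)
11. 2 mutineers → the island.  (the mainland: 0O 0M; the island: 3O 3M)

11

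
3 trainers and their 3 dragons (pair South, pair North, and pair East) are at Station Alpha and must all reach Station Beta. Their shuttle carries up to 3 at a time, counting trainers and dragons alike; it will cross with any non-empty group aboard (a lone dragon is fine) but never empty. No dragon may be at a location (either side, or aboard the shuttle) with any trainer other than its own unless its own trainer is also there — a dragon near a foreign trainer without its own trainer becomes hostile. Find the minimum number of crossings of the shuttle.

5

Counting alone: each trip to Station Beta takes at most 3 across and each return brings at least 1 back, so after t trips out (and t−1 returns) at most 3t − (t−1) of the 6 are across; that first reaches 6 at t = 3, so at least 5 crossings are needed.
The plan below uses exactly 5 crossings, so it is optimal:
1. dragon South and trainer South cross → Station Beta.
2. trainer South crosses ← Station Alpha.
3. trainer East, trainer North, and trainer South cross → Station Beta.
4. dragon South crosses ← Station Alpha.
5. dragon East, dragon North, and dragon South cross → Station Beta.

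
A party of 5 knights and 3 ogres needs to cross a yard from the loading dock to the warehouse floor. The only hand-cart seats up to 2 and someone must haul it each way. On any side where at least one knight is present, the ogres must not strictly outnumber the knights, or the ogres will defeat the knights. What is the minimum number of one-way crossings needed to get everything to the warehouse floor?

Counting alone: each trip to the warehouse floor takes at most 2 across and each return brings at least 1 back, so after t trips out (and t−1 returns) at most 2t − (t−1) of the 8 are across; that first reaches 8 at t = 7, so at least 13 crossings are needed.
The plan below uses exactly 13 crossings, so it is optimal:
1. 2 ogres → the warehouse floor.  (the loading dock: 5K 1O; the warehouse floor: 0K 2O)
2. 1 ogre ← the loading dock.  (the loading dock: 5K 2O; the warehouse floor: 0K 1O)
3. 2 ogres → the warehouse floor.  (the loading dock: 5K 0O; the warehouse floor: 0K 3O)
4. 1 ogre ← the loading dock.  (the loading dock: 5K 1O; the warehouse floor: 0K 2O)
5. 2 knights → the warehouse floor.  (the loading dock: 3K 1O; the warehouse floor: 2K 2O)
6. 1 ogre ← the loading dock.  (the loading dock: 3K 2O; the warehouse floor: 2K 1O)
7. 1 knight and 1 ogre → the warehouse floor.  (the loading dock: 2K 1O; the warehouse floor: 3K 2O)
8. 1 ogre ← the loading dock.  (the loading dock: 2K 2O; the warehouse floor: 3K 1O)
9. 2 ogres → the warehouse floor.  (the loading dock: 2K 0O; the warehouse floor: 3K 3O)
10. 1 ogre ← the loading dock.  (the loading dock: 2K 1O; the warehouse floor: 3K 2O)
11. 1 knight and 1 ogre → the warehouse floor.  (the loading dock: 1K 0O; the warehouse floor: 4K 3O)
12. 1 ogre ← the loading dock.  (the loading dock: 1K 1O; the warehouse floor: 4K 2O)
13. 1 knight and 1 ogre → the warehouse floor.  (the loading dock: 0K 0O; the warehouse floor: 5K 3O)

13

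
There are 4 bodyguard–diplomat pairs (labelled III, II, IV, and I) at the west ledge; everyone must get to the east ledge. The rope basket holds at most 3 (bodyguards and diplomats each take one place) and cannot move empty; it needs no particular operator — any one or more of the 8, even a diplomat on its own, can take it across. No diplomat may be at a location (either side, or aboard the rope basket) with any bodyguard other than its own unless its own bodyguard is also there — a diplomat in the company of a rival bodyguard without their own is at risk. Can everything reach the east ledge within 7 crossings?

Counting alone: each trip to the east ledge takes at most 3 across and each return brings at least 1 back, so after t trips out (and t−1 returns) at most 3t − (t−1) of the 8 are across; that first reaches 8 at t = 4, so at least 7 crossings are needed.
The safety rule pushes this higher. Following every safe sequence of crossings, the most of the 8 that can be at the east ledge as the rope basket arrives there on crossing 7 is 7 — never all 8.
So the move cannot be finished within 7 crossings. (The shortest complete plan takes 9:)
1. bodyguard III and diplomat III cross → the east ledge.
2. bodyguard III crosses ← the west ledge.
3. bodyguard II, bodyguard III, and diplomat II cross → the east ledge.
4. bodyguard III and diplomat III cross ← the west ledge.
5. bodyguard I, bodyguard III, and bodyguard IV cross → the east ledge.
6. diplomat II crosses ← the west ledge.
7. diplomat II and diplomat III cross → the east ledge.
8. diplomat III crosses ← the west ledge.
9. diplomat I, diplomat III, and diplomat IV cross → the east ledge.

No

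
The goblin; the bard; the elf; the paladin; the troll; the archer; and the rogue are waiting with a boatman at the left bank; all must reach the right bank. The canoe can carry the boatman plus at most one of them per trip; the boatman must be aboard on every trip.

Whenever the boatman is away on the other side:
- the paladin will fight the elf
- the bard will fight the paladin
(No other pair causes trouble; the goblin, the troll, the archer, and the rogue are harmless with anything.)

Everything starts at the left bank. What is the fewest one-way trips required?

15

Counting alone: the boatman can take at most 1 across per trip to the right bank, so moving all 7 needs at least 7 loaded trips out, with a return between consecutive ones — at least 13 crossings.
The safety rule pushes this higher. Following every safe sequence of crossings, the most of the 7 that can be at the right bank as the canoe arrives there on crossing 13 is 6 — never all 7.
So no plan with fewer than 15 crossings exists, and this one achieves 15:
1. Boatman goes to the right bank with the paladin.  [the left bank: the archer, the bard, the elf, the goblin, the rogue, the troll | the right bank: the paladin]
2. Boatman goes back to the left bank alone.  [the left bank: the archer, the bard, the elf, the goblin, the rogue, the troll | the right bank: the paladin]
3. Boatman goes to the right bank with the goblin.  [the left bank: the archer, the bard, the elf, the rogue, the troll | the right bank: the goblin, the paladin]
4. Boatman goes back to the left bank alone.  [the left bank: the archer, the bard, the elf, the rogue, the troll | the right bank: the goblin, the paladin]
5. Boatman goes to the right bank with the bard.  [the left bank: the archer, the elf, the rogue, the troll | the right bank: the bard, the goblin, the paladin]
6. Boatman goes back to the left bank with the paladin.  [the left bank: the archer, the elf, the paladin, the rogue, the troll | the right bank: the bard, the goblin]
7. Boatman goes to the right bank with the elf.  [the left bank: the archer, the paladin, the rogue, the troll | the right bank: the bard, the elf, the goblin]
8. Boatman goes back to the left bank alone.  [the left bank: the archer, the paladin, the rogue, the troll | the right bank: the bard, the elf, the goblin]
9. Boatman goes to the right bank with the troll.  [the left bank: the archer, the paladin, the rogue | the right bank: the bard, the elf, the goblin, the troll]
10. Boatman goes back to the left bank alone.  [the left bank: the archer, the paladin, the rogue | the right bank: the bard, the elf, the goblin, the troll]
11. Boatman goes to the right bank with the archer.  [the left bank: the paladin, the rogue | the right bank: the archer, the bard, the elf, the goblin, the troll]
12. Boatman goes back to the left bank alone.  [the left bank: the paladin, the rogue | the right bank: the archer, the bard, the elf, the goblin, the troll]
13. Boatman goes to the right bank with the rogue.  [the left bank: the paladin | the right bank: the archer, the bard, the elf, the goblin, the rogue, the troll]
14. Boatman goes back to the left bank alone.  [the left bank: the paladin | the right bank: the archer, the bard, the elf, the goblin, the rogue, the troll]
15. Boatman goes to the right bank with the paladin.  [the left bank: — | the right bank: the archer, the bard, the elf, the goblin, the paladin, the rogue, the troll]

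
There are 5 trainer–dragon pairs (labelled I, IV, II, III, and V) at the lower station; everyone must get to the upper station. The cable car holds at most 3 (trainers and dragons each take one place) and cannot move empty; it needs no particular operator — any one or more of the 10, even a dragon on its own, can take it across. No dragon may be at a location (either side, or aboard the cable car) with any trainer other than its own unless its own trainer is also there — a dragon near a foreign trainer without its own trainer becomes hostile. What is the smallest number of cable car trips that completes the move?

Counting alone: each trip to the upper station takes at most 3 across and each return brings at least 1 back, so after t trips out (and t−1 returns) at most 3t − (t−1) of the 10 are across; that first reaches 10 at t = 5, so at least 9 crossings are needed.
The safety rule pushes this higher. Following every safe sequence of crossings, the most of the 10 that can be at the upper station as the cable car arrives there on crossing 9 is 9 — never all 10.
So no plan with fewer than 11 crossings exists, and this one achieves 11:
1. dragon I and trainer I cross → the upper station.
2. trainer I crosses ← the lower station.
3. dragon II, dragon III, and dragon IV cross → the upper station.
4. dragon I crosses ← the lower station.
5. trainer II, trainer III, and trainer IV cross → the upper station.
6. dragon IV and trainer IV cross ← the lower station.
7. trainer I, trainer IV, and trainer V cross → the upper station.
8. dragon II crosses ← the lower station.
9. dragon I and dragon IV cross → the upper station.
10. dragon I crosses ← the lower station.
11. dragon I, dragon II, and dragon V cross → the upper station.

11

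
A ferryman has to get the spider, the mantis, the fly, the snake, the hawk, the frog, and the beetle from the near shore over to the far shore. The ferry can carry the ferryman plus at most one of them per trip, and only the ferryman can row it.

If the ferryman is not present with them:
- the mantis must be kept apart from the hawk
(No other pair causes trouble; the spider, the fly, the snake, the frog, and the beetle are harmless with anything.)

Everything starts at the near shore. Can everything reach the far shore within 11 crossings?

No

Counting alone: the ferryman can take at most 1 across per trip to the far shore, so moving all 7 needs at least 7 loaded trips out, with a return between consecutive ones — at least 13 crossings.
Since 11 < 13, 11 crossings cannot be enough. (The shortest complete plan in fact takes 13:)
1. Ferryman goes to the far shore with the mantis.  [the near shore: the beetle, the fly, the frog, the hawk, the snake, the spider | the far shore: the mantis]
2. Ferryman goes back to the near shore alone.  [the near shore: the beetle, the fly, the frog, the hawk, the snake, the spider | the far shore: the mantis]
3. Ferryman goes to the far shore with the spider.  [the near shore: the beetle, the fly, the frog, the hawk, the snake | the far shore: the mantis, the spider]
4. Ferryman goes back to the near shore alone.  [the near shore: the beetle, the fly, the frog, the hawk, the snake | the far shore: the mantis, the spider]
5. Ferryman goes to the far shore with the fly.  [the near shore: the beetle, the frog, the hawk, the snake | the far shore: the fly, the mantis, the spider]
6. Ferryman goes back to the near shore alone.  [the near shore: the beetle, the frog, the hawk, the snake | the far shore: the fly, the mantis, the spider]
7. Ferryman goes to the far shore with the snake.  [the near shore: the beetle, the frog, the hawk | the far shore: the fly, the mantis, the snake, the spider]
8. Ferryman goes back to the near shore alone.  [the near shore: the beetle, the frog, the hawk | the far shore: the fly, the mantis, the snake, the spider]
9. Ferryman goes to the far shore with the frog.  [the near shore: the beetle, the hawk | the far shore: the fly, the frog, the mantis, the snake, the spider]
10. Ferryman goes back to the near shore alone.  [the near shore: the beetle, the hawk | the far shore: the fly, the frog, the mantis, the snake, the spider]
11. Ferryman goes to the far shore with the beetle.  [the near shore: the hawk | the far shore: the beetle, the fly, the frog, the mantis, the snake, the spider]
12. Ferryman goes back to the near shore alone.  [the near shore: the hawk | the far shore: the beetle, the fly, the frog, the mantis, the snake, the spider]
13. Ferryman goes to the far shore with the hawk.  [the near shore: — | the far shore: the beetle, the fly, the frog, the hawk, the mantis, the snake, the spider]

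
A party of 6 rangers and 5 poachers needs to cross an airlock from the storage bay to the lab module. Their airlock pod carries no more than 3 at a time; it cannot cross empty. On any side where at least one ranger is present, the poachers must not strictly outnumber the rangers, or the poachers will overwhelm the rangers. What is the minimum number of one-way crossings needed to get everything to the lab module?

9

Counting alone: each trip to the lab module takes at most 3 across and each return brings at least 1 back, so after t trips out (and t−1 returns) at most 3t − (t−1) of the 11 are across; that first reaches 11 at t = 5, so at least 9 crossings are needed.
The plan below uses exactly 9 crossings, so it is optimal:
1. 3 poachers → the lab module.  (the storage bay: 6R 2P; the lab module: 0R 3P)
2. 1 poacher ← the storage bay.  (the storage bay: 6R 3P; the lab module: 0R 2P)
3. 3 rangers → the lab module.  (the storage bay: 3R 3P; the lab module: 3R 2P)
4. 1 ranger ← the storage bay.  (the storage bay: 4R 3P; the lab module: 2R 2P)
5. 2 rangers and 1 poacher → the lab module.  (the storage bay: 2R 2P; the lab module: 4R 3P)
6. 1 ranger ← the storage bay.  (the storage bay: 3R 2P; the lab module: 3R 3P)
7. 2 rangers and 1 poacher → the lab module.  (the storage bay: 1R 1P; the lab module: 5R 4P)
8. 1 ranger ← the storage bay.  (the storage bay: 2R 1P; the lab module: 4R 4P)
9. 2 rangers and 1 poacher → the lab module.  (the storage bay: 0R 0P; the lab module: 6R 5P)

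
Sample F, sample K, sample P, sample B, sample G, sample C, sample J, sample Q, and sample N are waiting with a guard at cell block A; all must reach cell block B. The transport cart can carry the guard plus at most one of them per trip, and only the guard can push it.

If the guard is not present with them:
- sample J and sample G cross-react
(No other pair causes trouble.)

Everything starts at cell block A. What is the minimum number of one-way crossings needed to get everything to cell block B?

Counting alone: the guard can take at most 1 across per trip to cell block B, so moving all 9 needs at least 9 loaded trips out, with a return between consecutive ones — at least 17 crossings.
The plan below uses exactly 17 crossings, so it is optimal:
1. Guard goes to cell block B with sample G.  [cell block A: sample B, sample C, sample F, sample J, sample K, sample N, sample P, sample Q | cell block B: sample G]
2. Guard goes back to cell block A alone.  [cell block A: sample B, sample C, sample F, sample J, sample K, sample N, sample P, sample Q | cell block B: sample G]
3. Guard goes to cell block B with sample F.  [cell block A: sample B, sample C, sample J, sample K, sample N, sample P, sample Q | cell block B: sample F, sample G]
4. Guard goes back to cell block A alone.  [cell block A: sample B, sample C, sample J, sample K, sample N, sample P, sample Q | cell block B: sample F, sample G]
5. Guard goes to cell block B with sample K.  [cell block A: sample B, sample C, sample J, sample N, sample P, sample Q | cell block B: sample F, sample G, sample K]
6. Guard goes back to cell block A alone.  [cell block A: sample B, sample C, sample J, sample N, sample P, sample Q | cell block B: sample F, sample G, sample K]
7. Guard goes to cell block B with sample P.  [cell block A: sample B, sample C, sample J, sample N, sample Q | cell block B: sample F, sample G, sample K, sample P]
8. Guard goes back to cell block A alone.  [cell block A: sample B, sample C, sample J, sample N, sample Q | cell block B: sample F, sample G, sample K, sample P]
9. Guard goes to cell block B with sample B.  [cell block A: sample C, sample J, sample N, sample Q | cell block B: sample B, sample F, sample G, sample K, sample P]
10. Guard goes back to cell block A alone.  [cell block A: sample C, sample J, sample N, sample Q | cell block B: sample B, sample F, sample G, sample K, sample P]
11. Guard goes to cell block B with sample C.  [cell block A: sample J, sample N, sample Q | cell block B: sample B, sample C, sample F, sample G, sample K, sample P]
12. Guard goes back to cell block A alone.  [cell block A: sample J, sample N, sample Q | cell block B: sample B, sample C, sample F, sample G, sample K, sample P]
13. Guard goes to cell block B with sample Q.  [cell block A: sample J, sample N | cell block B: sample B, sample C, sample F, sample G, sample K, sample P, sample Q]
14. Guard goes back to cell block A alone.  [cell block A: sample J, sample N | cell block B: sample B, sample C, sample F, sample G, sample K, sample P, sample Q]
15. Guard goes to cell block B with sample N.  [cell block A: sample J | cell block B: sample B, sample C, sample F, sample G, sample K, sample N, sample P, sample Q]
16. Guard goes back to cell block A alone.  [cell block A: sample J | cell block B: sample B, sample C, sample F, sample G, sample K, sample N, sample P, sample Q]
17. Guard goes to cell block B with sample J.  [cell block A: — | cell block B: sample B, sample C, sample F, sample G, sample J, sample K, sample N, sample P, sample Q]

17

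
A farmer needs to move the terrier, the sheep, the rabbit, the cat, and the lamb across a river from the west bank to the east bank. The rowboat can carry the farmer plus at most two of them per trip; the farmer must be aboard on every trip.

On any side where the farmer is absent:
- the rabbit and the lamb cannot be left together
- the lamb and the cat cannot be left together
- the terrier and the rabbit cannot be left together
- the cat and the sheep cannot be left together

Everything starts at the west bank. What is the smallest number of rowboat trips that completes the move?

7

Counting alone: the farmer can take at most 2 across per trip to the east bank, so moving all 5 needs at least 3 loaded trips out, with a return between consecutive ones — at least 5 crossings.
The safety rule pushes this higher. Following every safe sequence of crossings, the most of the 5 that can be at the east bank as the rowboat arrives there on crossing 5 is 4 — never all 5.
So no plan with fewer than 7 crossings exists, and this one achieves 7:
1. Farmer goes to the east bank with the cat and the rabbit.
2. Farmer goes back to the west bank alone.
3. Farmer goes to the east bank with the terrier.
4. Farmer goes back to the west bank with the rabbit.
5. Farmer goes to the east bank with the lamb and the sheep.
6. Farmer goes back to the west bank with the cat.
7. Farmer goes to the east bank with the cat and the rabbit.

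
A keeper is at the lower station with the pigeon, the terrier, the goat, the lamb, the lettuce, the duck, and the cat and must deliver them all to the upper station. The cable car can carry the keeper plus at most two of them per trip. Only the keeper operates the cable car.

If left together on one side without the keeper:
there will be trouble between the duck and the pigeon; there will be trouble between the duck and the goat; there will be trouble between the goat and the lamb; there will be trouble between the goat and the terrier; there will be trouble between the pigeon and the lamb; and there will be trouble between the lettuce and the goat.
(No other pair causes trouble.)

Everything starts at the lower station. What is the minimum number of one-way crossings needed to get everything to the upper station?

9

Counting alone: the keeper can take at most 2 across per trip to the upper station, so moving all 7 needs at least 4 loaded trips out, with a return between consecutive ones — at least 7 crossings.
The safety rule pushes this higher. Following every safe sequence of crossings, the most of the 7 that can be at the upper station as the cable car arrives there on crossing 7 is 6 — never all 7.
So no plan with fewer than 9 crossings exists, and this one achieves 9:
1. Keeper goes to the upper station with the goat and the pigeon.
2. Keeper goes back to the lower station alone.
3. Keeper goes to the upper station with the cat.
4. Keeper goes back to the lower station alone.
5. Keeper goes to the upper station with the lamb and the terrier.
6. Keeper goes back to the lower station with the goat and the pigeon.
7. Keeper goes to the upper station with the duck and the lettuce.
8. Keeper goes back to the lower station alone.
9. Keeper goes to the upper station with the goat and the pigeon.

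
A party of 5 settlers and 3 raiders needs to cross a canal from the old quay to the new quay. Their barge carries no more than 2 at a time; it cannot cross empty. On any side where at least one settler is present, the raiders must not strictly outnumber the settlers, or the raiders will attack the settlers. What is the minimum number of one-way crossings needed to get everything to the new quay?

13

Counting alone: each trip to the new quay takes at most 2 across and each return brings at least 1 back, so after t trips out (and t−1 returns) at most 2t − (t−1) of the 8 are across; that first reaches 8 at t = 7, so at least 13 crossings are needed.
The plan below uses exactly 13 crossings, so it is optimal:
1. 2 raiders → the new quay.  (the old quay: 5S 1R; the new quay: 0S 2R)
2. 1 raider ← the old quay.  (the old quay: 5S 2R; the new quay: 0S 1R)
3. 2 raiders → the new quay.  (the old quay: 5S 0R; the new quay: 0S 3R)
4. 1 raider ← the old quay.  (the old quay: 5S 1R; the new quay: 0S 2R)
5. 2 settlers → the new quay.  (the old quay: 3S 1R; the new quay: 2S 2R)
6. 1 raider ← the old quay.  (the old quay: 3S 2R; the new quay: 2S 1R)
7. 1 settler and 1 raider → the new quay.  (the old quay: 2S 1R; the new quay: 3S 2R)
8. 1 raider ← the old quay.  (the old quay: 2S 2R; the new quay: 3S 1R)
9. 2 raiders → the new quay.  (the old quay: 2S 0R; the new quay: 3S 3R)
10. 1 raider ← the old quay.  (the old quay: 2S 1R; the new quay: 3S 2R)
11. 1 settler and 1 raider → the new quay.  (the old quay: 1S 0R; the new quay: 4S 3R)
12. 1 raider ← the old quay.  (the old quay: 1S 1R; the new quay: 4S 2R)
13. 1 settler and 1 raider → the new quay.  (the old quay: 0S 0R; the new quay: 5S 3R)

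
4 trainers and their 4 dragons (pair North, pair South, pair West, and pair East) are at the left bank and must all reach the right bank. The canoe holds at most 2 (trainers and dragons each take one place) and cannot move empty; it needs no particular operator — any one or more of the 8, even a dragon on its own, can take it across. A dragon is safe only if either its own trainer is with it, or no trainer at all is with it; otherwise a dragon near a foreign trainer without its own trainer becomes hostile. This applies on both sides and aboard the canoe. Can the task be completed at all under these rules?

No

Following every safe sequence of crossings from the start, the most of the 8 that can be at the right bank as the canoe arrives there on crossings 1, 3, 5 is 2, 3, 4 respectively; the best ever achieved is 4 of 8.
From crossing 7 on, no configuration arises that was not already reachable earlier: only 44 distinct safe configurations (who is on which side, and where the canoe is) can ever be reached, none of them has everyone across, and every continuation just revisits them. So no valid plan exists.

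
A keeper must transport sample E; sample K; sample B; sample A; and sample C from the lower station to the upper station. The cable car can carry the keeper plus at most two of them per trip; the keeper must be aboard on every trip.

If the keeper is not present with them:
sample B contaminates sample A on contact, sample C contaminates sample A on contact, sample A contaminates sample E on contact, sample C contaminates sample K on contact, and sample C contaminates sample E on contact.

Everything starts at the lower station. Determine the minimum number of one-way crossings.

Counting alone: the keeper can take at most 2 across per trip to the upper station, so moving all 5 needs at least 3 loaded trips out, with a return between consecutive ones — at least 5 crossings.
The safety rule pushes this higher. Following every safe sequence of crossings, the most of the 5 that can be at the upper station as the cable car arrives there on crossing 5 is 4 — never all 5.
So no plan with fewer than 7 crossings exists, and this one achieves 7:
1. Keeper goes to the upper station with sample A and sample C.
2. Keeper goes back to the lower station with sample A.
3. Keeper goes to the upper station with sample B and sample E.
4. Keeper goes back to the lower station with sample E.
5. Keeper goes to the upper station with sample E and sample K.
6. Keeper goes back to the lower station with sample C.
7. Keeper goes to the upper station with sample A and sample C.

7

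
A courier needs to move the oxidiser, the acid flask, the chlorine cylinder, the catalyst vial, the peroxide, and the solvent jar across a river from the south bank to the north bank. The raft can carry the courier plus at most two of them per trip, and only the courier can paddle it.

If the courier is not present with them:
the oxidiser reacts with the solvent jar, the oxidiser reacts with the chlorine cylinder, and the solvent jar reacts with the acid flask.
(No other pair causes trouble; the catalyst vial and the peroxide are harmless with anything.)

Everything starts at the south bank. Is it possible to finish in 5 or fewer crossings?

Yes

Yes — this plan uses 5 crossings (≤ 5):
1. Courier goes to the north bank with the acid flask and the oxidiser.
2. Courier goes back to the south bank alone.
3. Courier goes to the north bank with the catalyst vial and the peroxide.
4. Courier goes back to the south bank alone.
5. Courier goes to the north bank with the chlorine cylinder and the solvent jar.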